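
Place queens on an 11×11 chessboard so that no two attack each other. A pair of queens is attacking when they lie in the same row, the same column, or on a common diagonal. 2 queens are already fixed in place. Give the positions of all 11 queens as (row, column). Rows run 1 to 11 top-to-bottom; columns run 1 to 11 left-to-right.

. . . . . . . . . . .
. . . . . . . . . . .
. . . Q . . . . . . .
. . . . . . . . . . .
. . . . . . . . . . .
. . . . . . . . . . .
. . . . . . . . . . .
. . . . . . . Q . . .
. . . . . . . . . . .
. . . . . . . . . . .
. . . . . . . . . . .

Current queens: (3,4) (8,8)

(1,10) (2,7) (3,4) (4,1) (5,9) (6,2) (7,5) (8,8) (9,11) (10,3) (11,6)

Row 1: attacked by (3,4)→{2,4,6}; (8,8)→{1,8}. Safe: 3, 5, 7, 9, 10, 11. Place at column 10.
Row 2: attacked by (1,10)→{9,10,11}; (3,4)→{3,4,5}; (8,8)→{2,8}. Safe: 1, 6, 7. Place at column 7.
Row 4: attacked by (1,10)→{7,10}; (2,7)→{5,7,9}; (3,4)→{3,4,5}; (8,8)→{4,8}. Safe: 1, 2, 6, 11. Place at column 1.
Row 5: attacked by (1,10)→{6,10}; (2,7)→{4,7,10}; (3,4)→{2,4,6}; (4,1)→{1,2}; (8,8)→{5,8,11}. Safe: 3, 9. Place at column 9.
Row 6: attacked by (1,10)→{5,10}; (2,7)→{3,7,11}; (3,4)→{1,4,7}; (4,1)→{1,3}; (5,9)→{8,9,10}; (8,8)→{6,8,10}. Safe: 2. Place at column 2.
Row 7: attacked by (1,10)→{4,10}; (2,7)→{2,7}; (3,4)→{4,8}; (4,1)→{1,4}; (5,9)→{7,9,11}; (6,2)→{1,2,3}; (8,8)→{7,8,9}. Safe: 5, 6. Place at column 5.
Row 9: attacked by (1,10)→{2,10}; (2,7)→{7}; (3,4)→{4,10}; (4,1)→{1,6}; (5,9)→{5,9}; (6,2)→{2,5}; (7,5)→{3,5,7}; (8,8)→{7,8,9}. Safe: 11. Place at column 11.
Row 10: attacked by (1,10)→{1,10}; (2,7)→{7}; (3,4)→{4,11}; (4,1)→{1,7}; (5,9)→{4,9}; (6,2)→{2,6}; (7,5)→{2,5,8}; (8,8)→{6,8,10}; (9,11)→{10,11}. Safe: 3. Place at column 3.
Row 11: attacked by (1,10)→{10}; (2,7)→{7}; (3,4)→{4}; (4,1)→{1,8}; (5,9)→{3,9}; (6,2)→{2,7}; (7,5)→{1,5,9}; (8,8)→{5,8,11}; (9,11)→{9,11}; (10,3)→{2,3,4}. Safe: 6. Place at column 6.
Columns [10, 7, 4, 1, 9, 2, 5, 8, 11, 3, 6], r−c [-9, -5, -1, 3, -4, 4, 2, 0, -2, 7, 5], r+c [11, 9, 7, 5, 14, 8, 12, 16, 20, 13, 17] are all distinct, so no two queens attack.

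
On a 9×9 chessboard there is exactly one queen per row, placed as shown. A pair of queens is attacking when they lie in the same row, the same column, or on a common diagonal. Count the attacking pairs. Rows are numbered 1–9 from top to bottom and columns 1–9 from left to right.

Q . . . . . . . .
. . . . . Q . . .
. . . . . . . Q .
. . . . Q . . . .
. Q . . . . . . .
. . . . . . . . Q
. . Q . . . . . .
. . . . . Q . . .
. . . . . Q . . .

Same column: (2,6)–(8,6) (column 6); (2,6)–(9,6) (column 6); (8,6)–(9,6) (column 6).
Same diagonal: (5,2)–(9,6) (|5−9| = |2−6| = 4); (6,9)–(9,6) (|6−9| = |9−6| = 3).
Total attacking pairs: 5.

5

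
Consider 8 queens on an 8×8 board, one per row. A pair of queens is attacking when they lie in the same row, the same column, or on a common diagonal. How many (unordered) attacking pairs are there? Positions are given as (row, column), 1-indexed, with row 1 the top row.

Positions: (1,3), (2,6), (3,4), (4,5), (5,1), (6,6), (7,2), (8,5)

4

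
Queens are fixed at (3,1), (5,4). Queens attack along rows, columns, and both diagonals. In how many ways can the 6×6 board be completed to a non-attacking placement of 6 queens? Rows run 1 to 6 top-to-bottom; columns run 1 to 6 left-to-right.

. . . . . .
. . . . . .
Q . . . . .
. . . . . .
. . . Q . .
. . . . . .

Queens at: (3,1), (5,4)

Branch on row 1: col 2 → 0; col 5 → 1; col 6 → 0.
Sum: 0 + 1 + 0 = 1.

1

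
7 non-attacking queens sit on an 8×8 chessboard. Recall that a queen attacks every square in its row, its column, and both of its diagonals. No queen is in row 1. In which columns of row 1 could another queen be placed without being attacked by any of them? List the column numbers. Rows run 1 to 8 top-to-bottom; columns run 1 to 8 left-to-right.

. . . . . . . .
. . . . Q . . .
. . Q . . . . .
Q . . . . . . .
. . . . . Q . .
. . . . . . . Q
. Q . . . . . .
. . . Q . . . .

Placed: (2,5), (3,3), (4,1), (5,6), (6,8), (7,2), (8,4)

(2,5) attacks row 1 at column 5 and diagonals 4, 6.
(3,3) attacks row 1 at column 3 and diagonals 1, 5.
(4,1) attacks row 1 at column 1 and diagonals 4.
(5,6) attacks row 1 at column 6 and diagonals 2.
(6,8) attacks row 1 at column 8 and diagonals 3.
(7,2) attacks row 1 at column 2 and diagonals 8.
(8,4) attacks row 1 at column 4.
Attacked columns: {1, 2, 3, 4, 5, 6, 8}. Safe: {7}.

columns 7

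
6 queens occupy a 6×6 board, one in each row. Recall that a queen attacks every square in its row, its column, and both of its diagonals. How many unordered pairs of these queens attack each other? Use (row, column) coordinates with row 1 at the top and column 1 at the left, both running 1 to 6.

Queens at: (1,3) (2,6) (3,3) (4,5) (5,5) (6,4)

4

Same column: (1,3)–(3,3) (column 3); (4,5)–(5,5) (column 5).
Same diagonal: (3,3)–(5,5) (|3−5| = |3−5| = 2); (5,5)–(6,4) (|5−6| = |5−4| = 1).
Total attacking pairs: 4.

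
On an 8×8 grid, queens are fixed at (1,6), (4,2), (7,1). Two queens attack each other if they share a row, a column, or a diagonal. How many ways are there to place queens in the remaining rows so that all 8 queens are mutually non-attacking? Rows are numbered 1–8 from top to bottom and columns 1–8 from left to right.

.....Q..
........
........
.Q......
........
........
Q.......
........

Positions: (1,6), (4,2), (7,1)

2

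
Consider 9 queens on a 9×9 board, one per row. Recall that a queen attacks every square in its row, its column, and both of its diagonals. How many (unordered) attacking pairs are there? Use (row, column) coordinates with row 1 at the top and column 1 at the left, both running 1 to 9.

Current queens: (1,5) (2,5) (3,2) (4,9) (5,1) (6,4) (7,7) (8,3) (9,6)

Same column: (1,5)–(2,5) (column 5).
Same diagonal: (1,5)–(5,1) (|1−5| = |5−1| = 4).
Total attacking pairs: 2.

2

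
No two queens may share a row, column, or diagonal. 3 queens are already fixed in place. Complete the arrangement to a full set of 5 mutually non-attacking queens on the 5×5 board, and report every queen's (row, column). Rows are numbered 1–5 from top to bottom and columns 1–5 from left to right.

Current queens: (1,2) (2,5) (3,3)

Row 4: attacked by (1,2)→{2,5}; (2,5)→{3,5}; (3,3)→{2,3,4}. Safe: 1. Place at column 1.
Row 5: attacked by (1,2)→{2}; (2,5)→{2,5}; (3,3)→{1,3,5}; (4,1)→{1,2}. Safe: 4. Place at column 4.
Columns [2, 5, 3, 1, 4], r−c [-1, -3, 0, 3, 1], r+c [3, 7, 6, 5, 9] are all distinct, so no two queens attack.

(1,2) (2,5) (3,3) (4,1) (5,4)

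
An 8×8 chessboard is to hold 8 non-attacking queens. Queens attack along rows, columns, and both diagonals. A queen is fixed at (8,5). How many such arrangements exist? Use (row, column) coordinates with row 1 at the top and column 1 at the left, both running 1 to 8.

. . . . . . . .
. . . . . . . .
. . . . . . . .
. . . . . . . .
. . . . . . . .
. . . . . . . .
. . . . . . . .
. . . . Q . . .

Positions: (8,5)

18

Branch on row 1: col 1 → 1; col 2 → 3; col 3 → 4; col 4 → 3; col 6 → 3; col 7 → 3; col 8 → 1.
Sum: 1 + 3 + 4 + 3 + 3 + 3 + 1 = 18.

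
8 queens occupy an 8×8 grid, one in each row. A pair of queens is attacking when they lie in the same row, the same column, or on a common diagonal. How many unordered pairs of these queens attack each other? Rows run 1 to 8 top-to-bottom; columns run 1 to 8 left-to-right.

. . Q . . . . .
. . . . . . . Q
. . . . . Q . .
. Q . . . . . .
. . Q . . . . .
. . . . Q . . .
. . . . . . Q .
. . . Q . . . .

2

Same column: (1,3)–(5,3) (column 3).
Same diagonal: (4,2)–(5,3) (|4−5| = |2−3| = 1).
Total attacking pairs: 2.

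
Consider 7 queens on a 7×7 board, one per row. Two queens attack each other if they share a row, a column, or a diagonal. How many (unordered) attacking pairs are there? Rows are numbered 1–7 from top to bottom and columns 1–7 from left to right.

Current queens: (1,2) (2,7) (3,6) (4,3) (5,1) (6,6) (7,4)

Same column: (3,6)–(6,6) (column 6).
Same diagonal: (2,7)–(3,6) (|2−3| = |7−6| = 1).
Total attacking pairs: 2.

2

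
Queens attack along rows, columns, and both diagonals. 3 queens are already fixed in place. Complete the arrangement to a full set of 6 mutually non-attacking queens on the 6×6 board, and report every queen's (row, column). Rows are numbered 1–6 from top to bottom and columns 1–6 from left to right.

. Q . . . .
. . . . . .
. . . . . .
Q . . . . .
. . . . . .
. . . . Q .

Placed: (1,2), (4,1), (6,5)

(1,2) (2,4) (3,6) (4,1) (5,3) (6,5)

Row 2: attacked by (1,2)→{1,2,3}; (4,1)→{1,3}; (6,5)→{1,5}. Safe: 4, 6. Place at column 4.
Row 3: attacked by (1,2)→{2,4}; (2,4)→{3,4,5}; (4,1)→{1,2}; (6,5)→{2,5}. Safe: 6. Place at column 6.
Row 5: attacked by (1,2)→{2,6}; (2,4)→{1,4}; (3,6)→{4,6}; (4,1)→{1,2}; (6,5)→{4,5,6}. Safe: 3. Place at column 3.
Columns [2, 4, 6, 1, 3, 5], r−c [-1, -2, -3, 3, 2, 1], r+c [3, 6, 9, 5, 8, 11] are all distinct, so no two queens attack.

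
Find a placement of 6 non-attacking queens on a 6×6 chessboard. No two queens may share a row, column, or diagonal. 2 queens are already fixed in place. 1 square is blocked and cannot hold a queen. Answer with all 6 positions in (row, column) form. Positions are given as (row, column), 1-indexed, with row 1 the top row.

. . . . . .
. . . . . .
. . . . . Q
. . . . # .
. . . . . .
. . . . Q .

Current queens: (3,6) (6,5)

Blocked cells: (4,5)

(1,2) (2,4) (3,6) (4,1) (5,3) (6,5)

Row 1: attacked by (3,6)→{4,6}; (6,5)→{5}. Safe: 1, 2, 3. Place at column 2.
Row 2: attacked by (1,2)→{1,2,3}; (3,6)→{5,6}; (6,5)→{1,5}. Safe: 4. Place at column 4.
Row 4: attacked by (1,2)→{2,5}; (2,4)→{2,4,6}; (3,6)→{5,6}; (6,5)→{3,5}. Blocked: 5. Safe: 1. Place at column 1.
Row 5: attacked by (1,2)→{2,6}; (2,4)→{1,4}; (3,6)→{4,6}; (4,1)→{1,2}; (6,5)→{4,5,6}. Safe: 3. Place at column 3.
Columns [2, 4, 6, 1, 3, 5], r−c [-1, -2, -3, 3, 2, 1], r+c [3, 6, 9, 5, 8, 11] are all distinct, so no two queens attack.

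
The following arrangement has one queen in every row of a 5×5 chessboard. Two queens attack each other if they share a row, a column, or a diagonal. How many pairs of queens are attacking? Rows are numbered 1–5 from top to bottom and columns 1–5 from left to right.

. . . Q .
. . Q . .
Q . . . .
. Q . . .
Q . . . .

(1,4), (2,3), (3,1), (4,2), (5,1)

4

Same column: (3,1)–(5,1) (column 1).
Same diagonal: (1,4)–(2,3) (|1−2| = |4−3| = 1); (3,1)–(4,2) (|3−4| = |1−2| = 1); (4,2)–(5,1) (|4−5| = |2−1| = 1).
Total attacking pairs: 4.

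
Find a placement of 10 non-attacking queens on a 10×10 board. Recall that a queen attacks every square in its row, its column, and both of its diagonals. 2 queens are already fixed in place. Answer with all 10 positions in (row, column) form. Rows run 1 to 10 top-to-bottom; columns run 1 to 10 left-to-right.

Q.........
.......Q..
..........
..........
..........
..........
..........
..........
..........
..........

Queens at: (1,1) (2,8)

Row 3: attacked by (1,1)→{1,3}; (2,8)→{7,8,9}. Safe: 2, 4, 5, 6, 10. Place at column 4.
Row 4: attacked by (1,1)→{1,4}; (2,8)→{6,8,10}; (3,4)→{3,4,5}. Safe: 2, 7, 9. Place at column 9.
Row 5: attacked by (1,1)→{1,5}; (2,8)→{5,8}; (3,4)→{2,4,6}; (4,9)→{8,9,10}. Safe: 3, 7. Place at column 7.
Row 6: attacked by (1,1)→{1,6}; (2,8)→{4,8}; (3,4)→{1,4,7}; (4,9)→{7,9}; (5,7)→{6,7,8}. Safe: 2, 3, 5, 10. Place at column 3.
Row 7: attacked by (1,1)→{1,7}; (2,8)→{3,8}; (3,4)→{4,8}; (4,9)→{6,9}; (5,7)→{5,7,9}; (6,3)→{2,3,4}. Safe: 10. Place at column 10.
Row 8: attacked by (1,1)→{1,8}; (2,8)→{2,8}; (3,4)→{4,9}; (4,9)→{5,9}; (5,7)→{4,7,10}; (6,3)→{1,3,5}; (7,10)→{9,10}. Safe: 6. Place at column 6.
Row 9: attacked by (1,1)→{1,9}; (2,8)→{1,8}; (3,4)→{4,10}; (4,9)→{4,9}; (5,7)→{3,7}; (6,3)→{3,6}; (7,10)→{8,10}; (8,6)→{5,6,7}. Safe: 2. Place at column 2.
Row 10: attacked by (1,1)→{1,10}; (2,8)→{8}; (3,4)→{4}; (4,9)→{3,9}; (5,7)→{2,7}; (6,3)→{3,7}; (7,10)→{7,10}; (8,6)→{4,6,8}; (9,2)→{1,2,3}. Safe: 5. Place at column 5.
Columns [1, 8, 4, 9, 7, 3, 10, 6, 2, 5], r−c [0, -6, -1, -5, -2, 3, -3, 2, 7, 5], r+c [2, 10, 7, 13, 12, 9, 17, 14, 11, 15] are all distinct, so no two queens attack.

(1,1) (2,8) (3,4) (4,9) (5,7) (6,3) (7,10) (8,6) (9,2) (10,5)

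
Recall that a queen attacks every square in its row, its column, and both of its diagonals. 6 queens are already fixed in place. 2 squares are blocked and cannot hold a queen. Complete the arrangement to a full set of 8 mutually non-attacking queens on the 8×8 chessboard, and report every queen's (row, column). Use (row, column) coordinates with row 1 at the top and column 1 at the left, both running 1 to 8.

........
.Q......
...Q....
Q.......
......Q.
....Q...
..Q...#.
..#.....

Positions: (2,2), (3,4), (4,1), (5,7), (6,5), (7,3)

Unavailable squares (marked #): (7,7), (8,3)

(1,8) (2,2) (3,4) (4,1) (5,7) (6,5) (7,3) (8,6)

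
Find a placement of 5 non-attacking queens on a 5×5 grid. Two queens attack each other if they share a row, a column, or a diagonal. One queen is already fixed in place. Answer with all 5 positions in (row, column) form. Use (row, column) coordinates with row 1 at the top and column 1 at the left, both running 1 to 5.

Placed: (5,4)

Row 1: attacked by (5,4)→{4}. Safe: 1, 2, 3, 5. Place at column 2.
Row 2: attacked by (1,2)→{1,2,3}; (5,4)→{1,4}. Safe: 5. Place at column 5.
Row 3: attacked by (1,2)→{2,4}; (2,5)→{4,5}; (5,4)→{2,4}. Safe: 1, 3. Place at column 3.
Row 4: attacked by (1,2)→{2,5}; (2,5)→{3,5}; (3,3)→{2,3,4}; (5,4)→{3,4,5}. Safe: 1. Place at column 1.
Columns [2, 5, 3, 1, 4], r−c [-1, -3, 0, 3, 1], r+c [3, 7, 6, 5, 9] are all distinct, so no two queens attack.

(1,2) (2,5) (3,3) (4,1) (5,4)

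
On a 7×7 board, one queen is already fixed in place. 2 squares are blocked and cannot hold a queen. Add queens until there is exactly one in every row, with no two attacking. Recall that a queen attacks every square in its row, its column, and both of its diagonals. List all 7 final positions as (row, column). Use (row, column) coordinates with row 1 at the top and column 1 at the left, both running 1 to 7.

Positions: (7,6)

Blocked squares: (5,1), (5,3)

Row 1: attacked by (7,6)→{6}. Safe: 1, 2, 3, 4, 5, 7. Place at column 2.
Row 2: attacked by (1,2)→{1,2,3}; (7,6)→{1,6}. Safe: 4, 5, 7. Place at column 5.
Row 3: attacked by (1,2)→{2,4}; (2,5)→{4,5,6}; (7,6)→{2,6}. Safe: 1, 3, 7. Place at column 1.
Row 4: attacked by (1,2)→{2,5}; (2,5)→{3,5,7}; (3,1)→{1,2}; (7,6)→{3,6}. Safe: 4. Place at column 4.
Row 5: attacked by (1,2)→{2,6}; (2,5)→{2,5}; (3,1)→{1,3}; (4,4)→{3,4,5}; (7,6)→{4,6}. Blocked: 1,3. Safe: 7. Place at column 7.
Row 6: attacked by (1,2)→{2,7}; (2,5)→{1,5}; (3,1)→{1,4}; (4,4)→{2,4,6}; (5,7)→{6,7}; (7,6)→{5,6,7}. Safe: 3. Place at column 3.
Columns [2, 5, 1, 4, 7, 3, 6], r−c [-1, -3, 2, 0, -2, 3, 1], r+c [3, 7, 4, 8, 12, 9, 13] are all distinct, so no two queens attack.

(1,2) (2,5) (3,1) (4,4) (5,7) (6,3) (7,6)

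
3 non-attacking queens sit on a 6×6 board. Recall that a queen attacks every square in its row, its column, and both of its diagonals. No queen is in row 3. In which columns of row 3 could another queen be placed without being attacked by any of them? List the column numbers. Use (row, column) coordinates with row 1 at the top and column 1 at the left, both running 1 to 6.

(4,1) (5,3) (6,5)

columns 4, 6

(4,1) attacks row 3 at column 1 and diagonals 2.
(5,3) attacks row 3 at column 3 and diagonals 1, 5.
(6,5) attacks row 3 at column 5 and diagonals 2.
Attacked columns: {1, 2, 3, 5}. Safe: {4, 6}.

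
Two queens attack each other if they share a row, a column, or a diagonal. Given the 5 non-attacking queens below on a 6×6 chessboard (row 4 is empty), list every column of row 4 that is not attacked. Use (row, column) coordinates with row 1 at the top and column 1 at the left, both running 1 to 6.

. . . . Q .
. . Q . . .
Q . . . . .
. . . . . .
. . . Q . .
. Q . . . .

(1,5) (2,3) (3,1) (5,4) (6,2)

columns 6

(1,5) attacks row 4 at column 5 and diagonals 2.
(2,3) attacks row 4 at column 3 and diagonals 1, 5.
(3,1) attacks row 4 at column 1 and diagonals 2.
(5,4) attacks row 4 at column 4 and diagonals 3, 5.
(6,2) attacks row 4 at column 2 and diagonals 4.
Attacked columns: {1, 2, 3, 4, 5}. Safe: {6}.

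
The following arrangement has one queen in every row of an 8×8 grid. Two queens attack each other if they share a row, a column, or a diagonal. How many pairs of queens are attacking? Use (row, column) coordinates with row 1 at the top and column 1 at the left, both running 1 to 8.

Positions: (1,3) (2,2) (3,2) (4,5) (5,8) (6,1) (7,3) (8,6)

Same column: (1,3)–(7,3) (column 3); (2,2)–(3,2) (column 2).
Same diagonal: (1,3)–(2,2) (|1−2| = |3−2| = 1).
Total attacking pairs: 3.

3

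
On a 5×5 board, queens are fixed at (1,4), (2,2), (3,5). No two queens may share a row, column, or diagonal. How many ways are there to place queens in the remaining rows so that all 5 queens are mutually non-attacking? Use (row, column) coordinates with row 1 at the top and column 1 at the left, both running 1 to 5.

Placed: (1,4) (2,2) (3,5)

1

Branch on row 4: col 3 → 1.
Sum: 1 = 1.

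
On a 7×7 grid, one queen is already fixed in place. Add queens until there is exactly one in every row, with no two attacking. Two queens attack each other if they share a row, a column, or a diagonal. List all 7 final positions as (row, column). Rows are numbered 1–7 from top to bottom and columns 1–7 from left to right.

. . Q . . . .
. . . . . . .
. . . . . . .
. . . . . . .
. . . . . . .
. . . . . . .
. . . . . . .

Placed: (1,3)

(1,3) (2,6) (3,2) (4,5) (5,1) (6,4) (7,7)

Row 2: attacked by (1,3)→{2,3,4}. Safe: 1, 5, 6, 7. Place at column 6.
Row 3: attacked by (1,3)→{1,3,5}; (2,6)→{5,6,7}. Safe: 2, 4. Place at column 2.
Row 4: attacked by (1,3)→{3,6}; (2,6)→{4,6}; (3,2)→{1,2,3}. Safe: 5, 7. Place at column 5.
Row 5: attacked by (1,3)→{3,7}; (2,6)→{3,6}; (3,2)→{2,4}; (4,5)→{4,5,6}. Safe: 1. Place at column 1.
Row 6: attacked by (1,3)→{3}; (2,6)→{2,6}; (3,2)→{2,5}; (4,5)→{3,5,7}; (5,1)→{1,2}. Safe: 4. Place at column 4.
Row 7: attacked by (1,3)→{3}; (2,6)→{1,6}; (3,2)→{2,6}; (4,5)→{2,5}; (5,1)→{1,3}; (6,4)→{3,4,5}. Safe: 7. Place at column 7.
Columns [3, 6, 2, 5, 1, 4, 7], r−c [-2, -4, 1, -1, 4, 2, 0], r+c [4, 8, 5, 9, 6, 10, 14] are all distinct, so no two queens attack.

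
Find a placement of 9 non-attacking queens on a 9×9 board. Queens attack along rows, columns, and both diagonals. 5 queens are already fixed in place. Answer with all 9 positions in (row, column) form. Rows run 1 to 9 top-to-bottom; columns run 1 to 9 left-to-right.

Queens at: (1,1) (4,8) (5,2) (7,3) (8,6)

(1,1) (2,7) (3,5) (4,8) (5,2) (6,9) (7,3) (8,6) (9,4)

Row 2: attacked by (1,1)→{1,2}; (4,8)→{6,8}; (5,2)→{2,5}; (7,3)→{3,8}; (8,6)→{6}. Safe: 4, 7, 9. Place at column 7.
Row 3: attacked by (1,1)→{1,3}; (2,7)→{6,7,8}; (4,8)→{7,8,9}; (5,2)→{2,4}; (7,3)→{3,7}; (8,6)→{1,6}. Safe: 5. Place at column 5.
Row 6: attacked by (1,1)→{1,6}; (2,7)→{3,7}; (3,5)→{2,5,8}; (4,8)→{6,8}; (5,2)→{1,2,3}; (7,3)→{2,3,4}; (8,6)→{4,6,8}. Safe: 9. Place at column 9.
Row 9: attacked by (1,1)→{1,9}; (2,7)→{7}; (3,5)→{5}; (4,8)→{3,8}; (5,2)→{2,6}; (6,9)→{6,9}; (7,3)→{1,3,5}; (8,6)→{5,6,7}. Safe: 4. Place at column 4.
Columns [1, 7, 5, 8, 2, 9, 3, 6, 4], r−c [0, -5, -2, -4, 3, -3, 4, 2, 5], r+c [2, 9, 8, 12, 7, 15, 10, 14, 13] are all distinct, so no two queens attack.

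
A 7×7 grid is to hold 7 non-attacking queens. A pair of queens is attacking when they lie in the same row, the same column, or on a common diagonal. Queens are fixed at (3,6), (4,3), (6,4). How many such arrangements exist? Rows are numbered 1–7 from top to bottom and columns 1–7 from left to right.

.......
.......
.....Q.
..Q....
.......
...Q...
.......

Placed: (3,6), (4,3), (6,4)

Branch on row 1: col 1 → 0; col 2 → 0; col 5 → 1; col 7 → 0.
Sum: 0 + 0 + 1 + 0 = 1.

1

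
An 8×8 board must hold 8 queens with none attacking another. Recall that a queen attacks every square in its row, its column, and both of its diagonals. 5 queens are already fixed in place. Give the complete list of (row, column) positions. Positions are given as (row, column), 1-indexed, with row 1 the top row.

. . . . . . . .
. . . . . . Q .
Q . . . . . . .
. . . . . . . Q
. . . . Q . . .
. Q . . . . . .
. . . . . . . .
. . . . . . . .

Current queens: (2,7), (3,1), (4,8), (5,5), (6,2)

(1,4) (2,7) (3,1) (4,8) (5,5) (6,2) (7,6) (8,3)

Row 1: attacked by (2,7)→{6,7,8}; (3,1)→{1,3}; (4,8)→{5,8}; (5,5)→{1,5}; (6,2)→{2,7}. Safe: 4. Place at column 4.
Row 7: attacked by (1,4)→{4}; (2,7)→{2,7}; (3,1)→{1,5}; (4,8)→{5,8}; (5,5)→{3,5,7}; (6,2)→{1,2,3}. Safe: 6. Place at column 6.
Row 8: attacked by (1,4)→{4}; (2,7)→{1,7}; (3,1)→{1,6}; (4,8)→{4,8}; (5,5)→{2,5,8}; (6,2)→{2,4}; (7,6)→{5,6,7}. Safe: 3. Place at column 3.
Columns [4, 7, 1, 8, 5, 2, 6, 3], r−c [-3, -5, 2, -4, 0, 4, 1, 5], r+c [5, 9, 4, 12, 10, 8, 13, 11] are all distinct, so no two queens attack.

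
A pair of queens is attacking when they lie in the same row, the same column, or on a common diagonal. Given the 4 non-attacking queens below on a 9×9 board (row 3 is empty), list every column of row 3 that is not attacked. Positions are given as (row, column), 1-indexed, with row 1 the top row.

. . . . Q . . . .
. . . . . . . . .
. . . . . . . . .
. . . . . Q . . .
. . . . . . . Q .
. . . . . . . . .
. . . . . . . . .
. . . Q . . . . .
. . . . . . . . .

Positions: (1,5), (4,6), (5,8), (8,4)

columns 1, 2

(1,5) attacks row 3 at column 5 and diagonals 3, 7.
(4,6) attacks row 3 at column 6 and diagonals 5, 7.
(5,8) attacks row 3 at column 8 and diagonals 6.
(8,4) attacks row 3 at column 4 and diagonals 9.
Attacked columns: {3, 4, 5, 6, 7, 8, 9}. Safe: {1, 2}.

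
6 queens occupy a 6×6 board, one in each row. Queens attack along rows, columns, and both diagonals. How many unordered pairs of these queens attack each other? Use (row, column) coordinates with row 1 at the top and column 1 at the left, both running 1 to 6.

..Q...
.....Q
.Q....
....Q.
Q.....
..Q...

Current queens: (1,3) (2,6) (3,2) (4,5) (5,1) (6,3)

2

Same column: (1,3)–(6,3) (column 3).
Same diagonal: (4,5)–(6,3) (|4−6| = |5−3| = 2).
Total attacking pairs: 2.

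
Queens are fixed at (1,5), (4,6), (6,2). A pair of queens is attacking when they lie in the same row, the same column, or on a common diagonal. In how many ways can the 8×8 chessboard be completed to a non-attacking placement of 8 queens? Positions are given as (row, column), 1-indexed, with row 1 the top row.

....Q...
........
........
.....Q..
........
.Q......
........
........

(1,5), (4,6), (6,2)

Branch on row 2: col 1 → 1; col 3 → 1; col 7 → 0.
Sum: 1 + 1 + 0 = 2.

2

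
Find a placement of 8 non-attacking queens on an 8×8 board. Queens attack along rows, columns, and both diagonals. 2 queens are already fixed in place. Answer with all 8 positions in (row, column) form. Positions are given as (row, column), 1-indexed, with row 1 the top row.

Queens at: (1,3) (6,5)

(1,3) (2,6) (3,4) (4,2) (5,8) (6,5) (7,7) (8,1)

Row 2: attacked by (1,3)→{2,3,4}; (6,5)→{1,5}. Safe: 6, 7, 8. Place at column 6.
Row 3: attacked by (1,3)→{1,3,5}; (2,6)→{5,6,7}; (6,5)→{2,5,8}. Safe: 4. Place at column 4.
Row 4: attacked by (1,3)→{3,6}; (2,6)→{4,6,8}; (3,4)→{3,4,5}; (6,5)→{3,5,7}. Safe: 1, 2. Place at column 2.
Row 5: attacked by (1,3)→{3,7}; (2,6)→{3,6}; (3,4)→{2,4,6}; (4,2)→{1,2,3}; (6,5)→{4,5,6}. Safe: 8. Place at column 8.
Row 7: attacked by (1,3)→{3}; (2,6)→{1,6}; (3,4)→{4,8}; (4,2)→{2,5}; (5,8)→{6,8}; (6,5)→{4,5,6}. Safe: 7. Place at column 7.
Row 8: attacked by (1,3)→{3}; (2,6)→{6}; (3,4)→{4}; (4,2)→{2,6}; (5,8)→{5,8}; (6,5)→{3,5,7}; (7,7)→{6,7,8}. Safe: 1. Place at column 1.
Columns [3, 6, 4, 2, 8, 5, 7, 1], r−c [-2, -4, -1, 2, -3, 1, 0, 7], r+c [4, 8, 7, 6, 13, 11, 14, 9] are all distinct, so no two queens attack.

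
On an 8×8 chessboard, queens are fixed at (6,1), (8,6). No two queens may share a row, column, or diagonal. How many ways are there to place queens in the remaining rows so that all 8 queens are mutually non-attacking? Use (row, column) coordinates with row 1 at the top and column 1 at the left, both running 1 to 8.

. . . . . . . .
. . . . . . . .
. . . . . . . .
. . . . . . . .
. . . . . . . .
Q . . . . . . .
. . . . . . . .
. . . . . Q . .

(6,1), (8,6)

4

Branch on row 1: col 2 → 0; col 3 → 1; col 4 → 1; col 5 → 1; col 7 → 1; col 8 → 0.
Sum: 0 + 1 + 1 + 1 + 1 + 0 = 4.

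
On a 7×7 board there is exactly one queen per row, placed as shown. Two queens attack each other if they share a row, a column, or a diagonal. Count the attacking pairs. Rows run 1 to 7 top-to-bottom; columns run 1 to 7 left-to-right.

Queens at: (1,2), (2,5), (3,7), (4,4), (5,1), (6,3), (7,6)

All columns are distinct and no two queens satisfy |Δrow| = |Δcol|, so no pair attacks.

0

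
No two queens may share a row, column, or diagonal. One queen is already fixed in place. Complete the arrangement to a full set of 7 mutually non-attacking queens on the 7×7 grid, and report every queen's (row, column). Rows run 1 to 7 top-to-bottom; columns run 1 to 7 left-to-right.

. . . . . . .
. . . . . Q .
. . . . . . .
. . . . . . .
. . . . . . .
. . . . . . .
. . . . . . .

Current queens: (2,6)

(1,4) (2,6) (3,1) (4,3) (5,5) (6,7) (7,2)

Row 1: attacked by (2,6)→{5,6,7}. Safe: 1, 2, 3, 4. Place at column 4.
Row 3: attacked by (1,4)→{2,4,6}; (2,6)→{5,6,7}. Safe: 1, 3. Place at column 1.
Row 4: attacked by (1,4)→{1,4,7}; (2,6)→{4,6}; (3,1)→{1,2}. Safe: 3, 5. Place at column 3.
Row 5: attacked by (1,4)→{4}; (2,6)→{3,6}; (3,1)→{1,3}; (4,3)→{2,3,4}. Safe: 5, 7. Place at column 5.
Row 6: attacked by (1,4)→{4}; (2,6)→{2,6}; (3,1)→{1,4}; (4,3)→{1,3,5}; (5,5)→{4,5,6}. Safe: 7. Place at column 7.
Row 7: attacked by (1,4)→{4}; (2,6)→{1,6}; (3,1)→{1,5}; (4,3)→{3,6}; (5,5)→{3,5,7}; (6,7)→{6,7}. Safe: 2. Place at column 2.
Columns [4, 6, 1, 3, 5, 7, 2], r−c [-3, -4, 2, 1, 0, -1, 5], r+c [5, 8, 4, 7, 10, 13, 9] are all distinct, so no two queens attack.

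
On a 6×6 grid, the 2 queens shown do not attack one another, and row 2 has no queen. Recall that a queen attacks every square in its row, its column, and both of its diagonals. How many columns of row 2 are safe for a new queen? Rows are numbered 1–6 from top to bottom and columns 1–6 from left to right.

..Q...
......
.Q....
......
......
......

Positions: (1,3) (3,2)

2

(1,3) attacks row 2 at column 3 and diagonals 2, 4.
(3,2) attacks row 2 at column 2 and diagonals 1, 3.
Attacked columns: {1, 2, 3, 4}. Safe: {5, 6}.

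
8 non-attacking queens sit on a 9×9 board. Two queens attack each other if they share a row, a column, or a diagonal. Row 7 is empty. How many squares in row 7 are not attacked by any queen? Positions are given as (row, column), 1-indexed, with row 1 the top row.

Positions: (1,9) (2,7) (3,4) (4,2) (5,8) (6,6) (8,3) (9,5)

1

(1,9) attacks row 7 at column 9 and diagonals 3.
(2,7) attacks row 7 at column 7 and diagonals 2.
(3,4) attacks row 7 at column 4 and diagonals 8.
(4,2) attacks row 7 at column 2 and diagonals 5.
(5,8) attacks row 7 at column 8 and diagonals 6.
(6,6) attacks row 7 at column 6 and diagonals 5, 7.
(8,3) attacks row 7 at column 3 and diagonals 2, 4.
(9,5) attacks row 7 at column 5 and diagonals 3, 7.
Attacked columns: {2, 3, 4, 5, 6, 7, 8, 9}. Safe: {1}.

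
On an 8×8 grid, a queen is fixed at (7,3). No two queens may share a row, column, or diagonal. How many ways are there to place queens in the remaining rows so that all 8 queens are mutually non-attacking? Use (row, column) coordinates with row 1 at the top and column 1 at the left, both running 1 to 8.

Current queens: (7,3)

Branch on row 1: col 1 → 0; col 2 → 1; col 4 → 6; col 5 → 3; col 6 → 0; col 7 → 3; col 8 → 1.
Sum: 0 + 1 + 6 + 3 + 0 + 3 + 1 = 14.

14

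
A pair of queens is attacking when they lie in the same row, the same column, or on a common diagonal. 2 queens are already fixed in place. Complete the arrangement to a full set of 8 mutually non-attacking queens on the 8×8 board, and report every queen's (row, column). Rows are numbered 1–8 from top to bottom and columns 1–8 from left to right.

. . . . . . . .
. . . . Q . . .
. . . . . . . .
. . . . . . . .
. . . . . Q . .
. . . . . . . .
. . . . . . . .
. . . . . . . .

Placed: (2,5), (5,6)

(1,7) (2,5) (3,3) (4,1) (5,6) (6,8) (7,2) (8,4)

Row 1: attacked by (2,5)→{4,5,6}; (5,6)→{2,6}. Safe: 1, 3, 7, 8. Place at column 7.
Row 3: attacked by (1,7)→{5,7}; (2,5)→{4,5,6}; (5,6)→{4,6,8}. Safe: 1, 2, 3. Place at column 3.
Row 4: attacked by (1,7)→{4,7}; (2,5)→{3,5,7}; (3,3)→{2,3,4}; (5,6)→{5,6,7}. Safe: 1, 8. Place at column 1.
Row 6: attacked by (1,7)→{2,7}; (2,5)→{1,5}; (3,3)→{3,6}; (4,1)→{1,3}; (5,6)→{5,6,7}. Safe: 4, 8. Place at column 8.
Row 7: attacked by (1,7)→{1,7}; (2,5)→{5}; (3,3)→{3,7}; (4,1)→{1,4}; (5,6)→{4,6,8}; (6,8)→{7,8}. Safe: 2. Place at column 2.
Row 8: attacked by (1,7)→{7}; (2,5)→{5}; (3,3)→{3,8}; (4,1)→{1,5}; (5,6)→{3,6}; (6,8)→{6,8}; (7,2)→{1,2,3}. Safe: 4. Place at column 4.
Columns [7, 5, 3, 1, 6, 8, 2, 4], r−c [-6, -3, 0, 3, -1, -2, 5, 4], r+c [8, 7, 6, 5, 11, 14, 9, 12] are all distinct, so no two queens attack.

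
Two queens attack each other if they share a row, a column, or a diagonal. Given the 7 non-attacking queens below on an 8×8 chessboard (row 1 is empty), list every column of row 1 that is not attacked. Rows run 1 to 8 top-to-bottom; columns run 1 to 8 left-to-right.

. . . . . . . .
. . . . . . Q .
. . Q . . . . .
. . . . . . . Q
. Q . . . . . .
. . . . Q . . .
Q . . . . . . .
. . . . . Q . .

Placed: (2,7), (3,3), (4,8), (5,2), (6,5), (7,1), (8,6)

(2,7) attacks row 1 at column 7 and diagonals 6, 8.
(3,3) attacks row 1 at column 3 and diagonals 1, 5.
(4,8) attacks row 1 at column 8 and diagonals 5.
(5,2) attacks row 1 at column 2 and diagonals 6.
(6,5) attacks row 1 at column 5.
(7,1) attacks row 1 at column 1 and diagonals 7.
(8,6) attacks row 1 at column 6.
Attacked columns: {1, 2, 3, 5, 6, 7, 8}. Safe: {4}.

columns 4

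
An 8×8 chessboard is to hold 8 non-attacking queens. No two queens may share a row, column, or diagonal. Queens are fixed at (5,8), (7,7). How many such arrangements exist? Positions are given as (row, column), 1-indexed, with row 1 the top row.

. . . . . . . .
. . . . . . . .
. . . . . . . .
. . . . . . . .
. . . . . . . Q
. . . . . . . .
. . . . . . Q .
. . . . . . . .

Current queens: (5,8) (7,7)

Branch on row 1: col 2 → 0; col 3 → 3; col 5 → 1; col 6 → 2.
Sum: 0 + 3 + 1 + 2 = 6.

6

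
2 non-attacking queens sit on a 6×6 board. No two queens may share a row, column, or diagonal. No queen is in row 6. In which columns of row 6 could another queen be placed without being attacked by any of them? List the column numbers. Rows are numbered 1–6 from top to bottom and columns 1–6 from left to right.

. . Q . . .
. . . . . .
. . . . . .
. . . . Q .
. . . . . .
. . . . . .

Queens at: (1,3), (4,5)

(1,3) attacks row 6 at column 3.
(4,5) attacks row 6 at column 5 and diagonals 3.
Attacked columns: {3, 5}. Safe: {1, 2, 4, 6}.

columns 1, 2, 4, 6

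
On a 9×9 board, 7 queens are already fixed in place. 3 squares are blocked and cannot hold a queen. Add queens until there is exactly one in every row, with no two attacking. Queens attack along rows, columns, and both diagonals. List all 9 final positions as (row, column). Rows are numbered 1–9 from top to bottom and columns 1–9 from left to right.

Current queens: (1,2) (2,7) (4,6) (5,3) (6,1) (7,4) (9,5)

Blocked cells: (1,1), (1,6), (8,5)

(1,2) (2,7) (3,9) (4,6) (5,3) (6,1) (7,4) (8,8) (9,5)

Row 3: attacked by (1,2)→{2,4}; (2,7)→{6,7,8}; (4,6)→{5,6,7}; (5,3)→{1,3,5}; (6,1)→{1,4}; (7,4)→{4,8}; (9,5)→{5}. Safe: 9. Place at column 9.
Row 8: attacked by (1,2)→{2,9}; (2,7)→{1,7}; (3,9)→{4,9}; (4,6)→{2,6}; (5,3)→{3,6}; (6,1)→{1,3}; (7,4)→{3,4,5}; (9,5)→{4,5,6}. Blocked: 5. Safe: 8. Place at column 8.
Columns [2, 7, 9, 6, 3, 1, 4, 8, 5], r−c [-1, -5, -6, -2, 2, 5, 3, 0, 4], r+c [3, 9, 12, 10, 8, 7, 11, 16, 14] are all distinct, so no two queens attack.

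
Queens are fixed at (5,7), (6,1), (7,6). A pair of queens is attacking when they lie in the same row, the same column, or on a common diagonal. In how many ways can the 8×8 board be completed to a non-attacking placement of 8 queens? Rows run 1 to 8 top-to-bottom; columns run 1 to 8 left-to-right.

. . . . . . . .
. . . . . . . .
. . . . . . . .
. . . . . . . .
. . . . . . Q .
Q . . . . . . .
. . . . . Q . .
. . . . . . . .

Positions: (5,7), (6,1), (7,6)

Branch on row 1: col 2 → 0; col 4 → 0; col 5 → 1; col 8 → 0.
Sum: 0 + 0 + 1 + 0 = 1.

1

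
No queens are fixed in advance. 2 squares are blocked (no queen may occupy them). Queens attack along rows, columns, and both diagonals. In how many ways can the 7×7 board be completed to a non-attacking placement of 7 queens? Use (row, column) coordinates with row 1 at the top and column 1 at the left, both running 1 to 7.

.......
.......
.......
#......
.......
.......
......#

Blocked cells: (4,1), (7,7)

31

Branch on row 1: col 1 → 4; col 2 → 5; col 3 → 4; col 4 → 5; col 5 → 5; col 6 → 5; col 7 → 3.
Sum: 4 + 5 + 4 + 5 + 5 + 5 + 3 = 31.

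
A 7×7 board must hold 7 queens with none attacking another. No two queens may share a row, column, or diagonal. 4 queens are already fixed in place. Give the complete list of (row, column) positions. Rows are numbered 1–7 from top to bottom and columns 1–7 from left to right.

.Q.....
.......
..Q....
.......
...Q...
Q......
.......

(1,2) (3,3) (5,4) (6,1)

(1,2) (2,6) (3,3) (4,7) (5,4) (6,1) (7,5)

Row 2: attacked by (1,2)→{1,2,3}; (3,3)→{2,3,4}; (5,4)→{1,4,7}; (6,1)→{1,5}. Safe: 6. Place at column 6.
Row 4: attacked by (1,2)→{2,5}; (2,6)→{4,6}; (3,3)→{2,3,4}; (5,4)→{3,4,5}; (6,1)→{1,3}. Safe: 7. Place at column 7.
Row 7: attacked by (1,2)→{2}; (2,6)→{1,6}; (3,3)→{3,7}; (4,7)→{4,7}; (5,4)→{2,4,6}; (6,1)→{1,2}. Safe: 5. Place at column 5.
Columns [2, 6, 3, 7, 4, 1, 5], r−c [-1, -4, 0, -3, 1, 5, 2], r+c [3, 8, 6, 11, 9, 7, 12] are all distinct, so no two queens attack.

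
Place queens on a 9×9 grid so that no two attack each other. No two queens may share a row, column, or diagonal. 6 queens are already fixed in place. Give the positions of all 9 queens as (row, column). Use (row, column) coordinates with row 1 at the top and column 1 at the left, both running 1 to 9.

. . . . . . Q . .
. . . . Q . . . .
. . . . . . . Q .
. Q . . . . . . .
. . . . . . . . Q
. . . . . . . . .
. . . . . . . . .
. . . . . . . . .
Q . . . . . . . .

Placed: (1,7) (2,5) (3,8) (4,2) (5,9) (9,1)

Row 6: attacked by (1,7)→{2,7}; (2,5)→{1,5,9}; (3,8)→{5,8}; (4,2)→{2,4}; (5,9)→{8,9}; (9,1)→{1,4}. Safe: 3, 6. Place at column 3.
Row 7: attacked by (1,7)→{1,7}; (2,5)→{5}; (3,8)→{4,8}; (4,2)→{2,5}; (5,9)→{7,9}; (6,3)→{2,3,4}; (9,1)→{1,3}. Safe: 6. Place at column 6.
Row 8: attacked by (1,7)→{7}; (2,5)→{5}; (3,8)→{3,8}; (4,2)→{2,6}; (5,9)→{6,9}; (6,3)→{1,3,5}; (7,6)→{5,6,7}; (9,1)→{1,2}. Safe: 4. Place at column 4.
Columns [7, 5, 8, 2, 9, 3, 6, 4, 1], r−c [-6, -3, -5, 2, -4, 3, 1, 4, 8], r+c [8, 7, 11, 6, 14, 9, 13, 12, 10] are all distinct, so no two queens attack.

(1,7) (2,5) (3,8) (4,2) (5,9) (6,3) (7,6) (8,4) (9,1)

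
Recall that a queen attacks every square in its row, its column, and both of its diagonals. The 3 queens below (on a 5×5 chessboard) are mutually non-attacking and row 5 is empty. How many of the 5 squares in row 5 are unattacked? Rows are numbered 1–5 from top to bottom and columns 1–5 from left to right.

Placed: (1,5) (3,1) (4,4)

(1,5) attacks row 5 at column 5 and diagonals 1.
(3,1) attacks row 5 at column 1 and diagonals 3.
(4,4) attacks row 5 at column 4 and diagonals 3, 5.
Attacked columns: {1, 3, 4, 5}. Safe: {2}.

1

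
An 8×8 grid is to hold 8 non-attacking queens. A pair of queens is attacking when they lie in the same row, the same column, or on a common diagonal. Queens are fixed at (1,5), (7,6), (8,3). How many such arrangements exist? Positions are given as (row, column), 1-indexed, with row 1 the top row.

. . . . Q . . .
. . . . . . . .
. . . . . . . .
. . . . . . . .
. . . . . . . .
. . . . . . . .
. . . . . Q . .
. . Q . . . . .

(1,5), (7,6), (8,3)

2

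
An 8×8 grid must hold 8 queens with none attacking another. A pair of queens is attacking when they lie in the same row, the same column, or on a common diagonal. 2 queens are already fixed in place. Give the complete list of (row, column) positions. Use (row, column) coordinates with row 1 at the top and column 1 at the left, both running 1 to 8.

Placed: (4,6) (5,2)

Row 1: attacked by (4,6)→{3,6}; (5,2)→{2,6}. Safe: 1, 4, 5, 7, 8. Place at column 8.
Row 2: attacked by (1,8)→{7,8}; (4,6)→{4,6,8}; (5,2)→{2,5}. Safe: 1, 3. Place at column 3.
Row 3: attacked by (1,8)→{6,8}; (2,3)→{2,3,4}; (4,6)→{5,6,7}; (5,2)→{2,4}. Safe: 1. Place at column 1.
Row 6: attacked by (1,8)→{3,8}; (2,3)→{3,7}; (3,1)→{1,4}; (4,6)→{4,6,8}; (5,2)→{1,2,3}. Safe: 5. Place at column 5.
Row 7: attacked by (1,8)→{2,8}; (2,3)→{3,8}; (3,1)→{1,5}; (4,6)→{3,6}; (5,2)→{2,4}; (6,5)→{4,5,6}. Safe: 7. Place at column 7.
Row 8: attacked by (1,8)→{1,8}; (2,3)→{3}; (3,1)→{1,6}; (4,6)→{2,6}; (5,2)→{2,5}; (6,5)→{3,5,7}; (7,7)→{6,7,8}. Safe: 4. Place at column 4.
Columns [8, 3, 1, 6, 2, 5, 7, 4], r−c [-7, -1, 2, -2, 3, 1, 0, 4], r+c [9, 5, 4, 10, 7, 11, 14, 12] are all distinct, so no two queens attack.

(1,8) (2,3) (3,1) (4,6) (5,2) (6,5) (7,7) (8,4)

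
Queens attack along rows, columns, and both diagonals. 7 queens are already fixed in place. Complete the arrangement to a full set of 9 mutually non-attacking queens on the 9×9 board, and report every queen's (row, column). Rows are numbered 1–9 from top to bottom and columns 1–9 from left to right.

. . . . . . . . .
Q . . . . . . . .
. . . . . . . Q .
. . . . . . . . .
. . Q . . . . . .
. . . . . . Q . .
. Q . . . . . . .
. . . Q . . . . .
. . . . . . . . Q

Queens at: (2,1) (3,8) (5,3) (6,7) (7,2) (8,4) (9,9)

(1,5) (2,1) (3,8) (4,6) (5,3) (6,7) (7,2) (8,4) (9,9)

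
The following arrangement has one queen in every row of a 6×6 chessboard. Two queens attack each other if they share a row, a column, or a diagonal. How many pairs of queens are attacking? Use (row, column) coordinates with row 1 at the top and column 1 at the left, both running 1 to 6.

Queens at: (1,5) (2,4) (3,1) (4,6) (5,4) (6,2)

3

Same column: (2,4)–(5,4) (column 4).
Same diagonal: (1,5)–(2,4) (|1−2| = |5−4| = 1); (2,4)–(4,6) (|2−4| = |4−6| = 2).
Total attacking pairs: 3.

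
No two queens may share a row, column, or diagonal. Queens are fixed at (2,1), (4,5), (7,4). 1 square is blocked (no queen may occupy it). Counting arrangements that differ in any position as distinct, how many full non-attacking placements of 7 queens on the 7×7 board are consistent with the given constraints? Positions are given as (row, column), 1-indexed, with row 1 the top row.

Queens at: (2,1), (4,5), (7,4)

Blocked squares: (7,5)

1

Branch on row 1: col 3 → 0; col 6 → 1; col 7 → 0.
Sum: 0 + 1 + 0 = 1.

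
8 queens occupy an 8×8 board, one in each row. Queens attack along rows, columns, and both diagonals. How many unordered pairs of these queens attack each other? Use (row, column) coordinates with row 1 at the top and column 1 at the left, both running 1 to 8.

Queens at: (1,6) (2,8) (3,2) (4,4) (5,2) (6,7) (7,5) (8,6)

4

Same column: (1,6)–(8,6) (column 6); (3,2)–(5,2) (column 2).
Same diagonal: (1,6)–(5,2) (|1−5| = |6−2| = 4); (7,5)–(8,6) (|7−8| = |5−6| = 1).
Total attacking pairs: 4.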